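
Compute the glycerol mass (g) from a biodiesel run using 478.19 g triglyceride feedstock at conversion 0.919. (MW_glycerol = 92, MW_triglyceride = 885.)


glycerol = oil * conv * (92/885)
= 478.19 * 0.919 * 92 / 885
= 45.6836 g

45.6836 g


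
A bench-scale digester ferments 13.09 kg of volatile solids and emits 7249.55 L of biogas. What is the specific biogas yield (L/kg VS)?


Y = V / VS
= 7249.55 / 13.09
= 553.8235 L/kg VS

553.8235 L/kg VS


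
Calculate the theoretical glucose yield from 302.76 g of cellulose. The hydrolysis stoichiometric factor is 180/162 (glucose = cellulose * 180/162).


glucose = cellulose * 180/162
= 302.76 * 180/162
= 336.4000 g

336.4000 g


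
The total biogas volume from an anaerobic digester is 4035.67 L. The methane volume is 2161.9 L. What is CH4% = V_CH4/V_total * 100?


CH4% = V_CH4 / V_total * 100
= 2161.9 / 4035.67 * 100
= 53.5698%

53.5698%


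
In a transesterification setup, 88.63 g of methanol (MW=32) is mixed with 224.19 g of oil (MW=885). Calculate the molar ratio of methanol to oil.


Molar ratio = n_MeOH / n_oil = (MeOH/32) / (oil/885) = (MeOH * 885) / (32 * oil)
= (88.63 * 885) / (32 * 224.19)
= 10.9335

10.9335


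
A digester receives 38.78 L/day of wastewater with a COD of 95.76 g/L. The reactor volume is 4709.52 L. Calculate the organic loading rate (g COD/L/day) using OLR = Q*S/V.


OLR = Q * S / V
= 38.78 * 95.76 / 4709.52
= 0.7885 g/L/day

0.7885 g/L/day


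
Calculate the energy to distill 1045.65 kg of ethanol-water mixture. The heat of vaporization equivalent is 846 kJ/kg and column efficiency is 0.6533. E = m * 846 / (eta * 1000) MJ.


E = m * 846 / (eta * 1000)
= 1045.65 * 846 / (0.6533 * 1000)
= 1354.0791 MJ

1354.0791 MJ


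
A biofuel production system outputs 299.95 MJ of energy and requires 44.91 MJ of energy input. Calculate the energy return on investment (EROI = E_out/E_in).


EROI = E_out / E_in
= 299.95 / 44.91
= 6.6789

6.6789


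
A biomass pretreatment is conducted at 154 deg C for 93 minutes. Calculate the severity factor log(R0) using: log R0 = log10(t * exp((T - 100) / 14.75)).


logR0 = log10(t * exp((T - 100) / 14.75))
= log10(93 * exp((154 - 100) / 14.75))
= 3.5584

3.5584


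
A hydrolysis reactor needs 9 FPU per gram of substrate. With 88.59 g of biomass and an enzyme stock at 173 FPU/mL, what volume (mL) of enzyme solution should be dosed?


V = dosage * m_sub / activity
V = 9 * 88.59 / 173
V = 4.6087 mL

4.6087 mL


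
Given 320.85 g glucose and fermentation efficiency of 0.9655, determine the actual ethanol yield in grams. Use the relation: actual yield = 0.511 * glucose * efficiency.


Actual ethanol: m = 0.511 * 320.85 * 0.9655
m = 158.2979 g

158.2979 g


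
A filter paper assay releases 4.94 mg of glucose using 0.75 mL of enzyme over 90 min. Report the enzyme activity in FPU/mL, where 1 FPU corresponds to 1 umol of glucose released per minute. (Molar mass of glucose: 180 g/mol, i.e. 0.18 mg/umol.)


Activity = glucose_mg / (0.18 mg/umol * V_mL * t_min)
= 4.94 / (0.18 * 0.75 * 90)
= 0.4066 FPU/mL

0.4066 FPU/mL


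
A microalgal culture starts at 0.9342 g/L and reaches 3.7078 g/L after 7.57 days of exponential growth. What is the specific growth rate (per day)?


mu = ln(X2/X1) / dt
= ln(3.7078/0.9342) / 7.57
= 0.1821 per day

0.1821 per day


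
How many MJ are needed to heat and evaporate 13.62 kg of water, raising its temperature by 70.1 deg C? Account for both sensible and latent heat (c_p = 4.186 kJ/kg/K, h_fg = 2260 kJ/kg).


E = m_water * (4.186 * dT + 2260) / 1000
= 13.62 * (4.186 * 70.1 + 2260) / 1000
= 34.7778 MJ

34.7778 MJ


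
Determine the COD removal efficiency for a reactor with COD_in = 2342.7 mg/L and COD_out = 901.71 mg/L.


eta = (COD_in - COD_out) / COD_in * 100
= (2342.7 - 901.71) / 2342.7 * 100
= 61.5098%

61.5098%


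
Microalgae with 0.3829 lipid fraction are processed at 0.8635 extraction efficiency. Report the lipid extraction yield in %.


Y = lipid_content * extraction_eff * 100
= 0.3829 * 0.8635 * 100
= 33.0634%

33.0634%


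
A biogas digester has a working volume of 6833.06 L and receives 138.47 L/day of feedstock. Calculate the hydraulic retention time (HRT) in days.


HRT = V / Q
= 6833.06 / 138.47
= 49.3469 days

49.3469 days


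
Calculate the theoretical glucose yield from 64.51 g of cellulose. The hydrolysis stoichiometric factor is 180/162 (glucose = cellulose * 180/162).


glucose = cellulose * 180/162
= 64.51 * 180/162
= 71.6778 g

71.6778 g


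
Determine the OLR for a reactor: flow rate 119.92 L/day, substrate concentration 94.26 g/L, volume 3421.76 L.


OLR = Q * S / V
= 119.92 * 94.26 / 3421.76
= 3.3035 g/L/day

3.3035 g/L/day


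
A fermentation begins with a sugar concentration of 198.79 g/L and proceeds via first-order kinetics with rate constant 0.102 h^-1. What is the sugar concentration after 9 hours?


S = S0 * exp(-k * t)
S = 198.79 * exp(-0.102 * 9)
S = 79.3802 g/L

79.3802 g/L


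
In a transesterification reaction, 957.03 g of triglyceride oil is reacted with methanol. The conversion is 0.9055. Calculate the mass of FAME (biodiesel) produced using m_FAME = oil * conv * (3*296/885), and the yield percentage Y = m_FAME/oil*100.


m_FAME = oil * conv * (3 * 296 / 885) = oil * conv * (888/885)
= 957.03 * 0.9055 * 888 / 885
= 869.5283 g
Y = m_FAME / oil * 100 = conv * (888/885) * 100
= 0.9055 * 888 / 885 * 100
= 90.86%

869.5283 g FAME; Y = 90.86%


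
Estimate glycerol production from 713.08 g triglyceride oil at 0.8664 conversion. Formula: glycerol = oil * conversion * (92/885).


glycerol = oil * conv * (92/885)
= 713.08 * 0.8664 * 92 / 885
= 64.2246 g

64.2246 g


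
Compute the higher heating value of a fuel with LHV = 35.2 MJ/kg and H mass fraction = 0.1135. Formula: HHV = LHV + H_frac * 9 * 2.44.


HHV = LHV + H_frac * 9 * 2.44
= 35.2 + 0.1135 * 9 * 2.44
= 37.6925 MJ/kg

37.6925 MJ/kg


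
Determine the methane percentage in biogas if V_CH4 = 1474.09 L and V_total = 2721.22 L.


CH4% = V_CH4 / V_total * 100
= 1474.09 / 2721.22 * 100
= 54.1702%

54.1702%


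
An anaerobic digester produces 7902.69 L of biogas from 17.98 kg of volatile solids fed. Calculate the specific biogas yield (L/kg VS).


Y = V / VS
= 7902.69 / 17.98
= 439.5267 L/kg VS

439.5267 L/kg VS


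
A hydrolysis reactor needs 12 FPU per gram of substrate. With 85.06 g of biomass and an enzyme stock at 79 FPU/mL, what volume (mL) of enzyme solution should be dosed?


V = dosage * m_sub / activity
V = 12 * 85.06 / 79
V = 12.9205 mL

12.9205 mL


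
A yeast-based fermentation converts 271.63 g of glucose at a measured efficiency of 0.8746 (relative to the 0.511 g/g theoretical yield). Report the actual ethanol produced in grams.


Actual ethanol: m = 0.511 * 271.63 * 0.8746
m = 121.3970 g

121.3970 g


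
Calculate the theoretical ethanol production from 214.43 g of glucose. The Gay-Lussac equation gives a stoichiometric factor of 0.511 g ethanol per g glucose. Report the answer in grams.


Theoretical ethanol yield: m_EtOH = 0.511 * m_glucose
m_EtOH = 0.511 * 214.43 = 109.5737 g

109.5737 g


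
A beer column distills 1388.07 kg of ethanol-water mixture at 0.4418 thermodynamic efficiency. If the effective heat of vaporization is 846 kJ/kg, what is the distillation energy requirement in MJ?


E = m * 846 / (eta * 1000)
= 1388.07 * 846 / (0.4418 * 1000)
= 2658.0064 MJ

2658.0064 MJ


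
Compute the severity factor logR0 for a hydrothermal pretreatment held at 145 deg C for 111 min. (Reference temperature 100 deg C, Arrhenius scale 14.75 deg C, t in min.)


logR0 = log10(t * exp((T - 100) / 14.75))
= log10(111 * exp((145 - 100) / 14.75))
= 3.3703

3.3703


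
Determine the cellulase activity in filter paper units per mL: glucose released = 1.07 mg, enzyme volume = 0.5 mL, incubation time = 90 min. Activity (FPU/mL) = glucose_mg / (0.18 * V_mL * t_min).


Activity = glucose_mg / (0.18 mg/umol * V_mL * t_min)
= 1.07 / (0.18 * 0.5 * 90)
= 0.1321 FPU/mL

0.1321 FPU/mL


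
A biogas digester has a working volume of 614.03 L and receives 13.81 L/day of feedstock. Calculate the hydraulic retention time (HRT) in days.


HRT = V / Q
= 614.03 / 13.81
= 44.4627 days

44.4627 days


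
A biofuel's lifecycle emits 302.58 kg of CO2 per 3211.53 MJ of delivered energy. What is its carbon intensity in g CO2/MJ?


CI = CO2 * 1000 / E
= 302.58 * 1000 / 3211.53
= 94.2168 g CO2/MJ

94.2168 g CO2/MJ


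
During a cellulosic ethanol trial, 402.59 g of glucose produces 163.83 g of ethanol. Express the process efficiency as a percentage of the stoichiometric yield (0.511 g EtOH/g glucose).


Fermentation efficiency = (actual / (0.511 * glucose)) * 100
= (163.83 / (0.511 * 402.59)) * 100
= 79.6360%

79.6360%


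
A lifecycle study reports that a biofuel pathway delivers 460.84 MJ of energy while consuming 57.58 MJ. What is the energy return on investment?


EROI = E_out / E_in
= 460.84 / 57.58
= 8.0035

8.0035


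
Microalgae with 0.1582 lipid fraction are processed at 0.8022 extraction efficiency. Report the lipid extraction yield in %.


Y = lipid_content * extraction_eff * 100
= 0.1582 * 0.8022 * 100
= 12.6908%

12.6908%


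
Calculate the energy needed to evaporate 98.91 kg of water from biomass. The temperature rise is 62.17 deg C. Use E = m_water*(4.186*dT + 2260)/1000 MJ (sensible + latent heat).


E = m_water * (4.186 * dT + 2260) / 1000
= 98.91 * (4.186 * 62.17 + 2260) / 1000
= 249.2773 MJ

249.2773 MJ


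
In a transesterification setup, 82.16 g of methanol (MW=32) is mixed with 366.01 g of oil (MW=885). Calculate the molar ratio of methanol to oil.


Molar ratio = n_MeOH / n_oil = (MeOH/32) / (oil/885) = (MeOH * 885) / (32 * oil)
= (82.16 * 885) / (32 * 366.01)
= 6.2081

6.2081


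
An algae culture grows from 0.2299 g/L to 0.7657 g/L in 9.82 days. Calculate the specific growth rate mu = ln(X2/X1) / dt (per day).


mu = ln(X2/X1) / dt
= ln(0.7657/0.2299) / 9.82
= 0.1225 per day

0.1225 per day


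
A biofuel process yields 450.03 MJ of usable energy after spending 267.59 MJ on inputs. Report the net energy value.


NEV = E_out - E_in
= 450.03 - 267.59
= 182.4400 MJ

182.4400 MJ


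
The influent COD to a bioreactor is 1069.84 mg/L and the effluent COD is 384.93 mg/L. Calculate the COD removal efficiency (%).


eta = (COD_in - COD_out) / COD_in * 100
= (1069.84 - 384.93) / 1069.84 * 100
= 64.0199%

64.0199%


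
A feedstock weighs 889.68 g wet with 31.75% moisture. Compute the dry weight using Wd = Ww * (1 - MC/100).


Wd = Ww * (1 - MC/100)
= 889.68 * (1 - 31.75/100)
= 607.2066 g

607.2066 g


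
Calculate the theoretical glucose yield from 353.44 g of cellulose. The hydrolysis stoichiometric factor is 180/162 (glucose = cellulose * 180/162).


glucose = cellulose * 180/162
= 353.44 * 180/162
= 392.7111 g

392.7111 g


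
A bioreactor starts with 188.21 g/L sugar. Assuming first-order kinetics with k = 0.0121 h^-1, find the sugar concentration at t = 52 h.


S = S0 * exp(-k * t)
S = 188.21 * exp(-0.0121 * 52)
S = 100.3193 g/L

100.3193 g/L


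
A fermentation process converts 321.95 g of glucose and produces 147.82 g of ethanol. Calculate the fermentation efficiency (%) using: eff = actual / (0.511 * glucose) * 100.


Fermentation efficiency = (actual / (0.511 * glucose)) * 100
= (147.82 / (0.511 * 321.95)) * 100
= 89.8512%

89.8512%


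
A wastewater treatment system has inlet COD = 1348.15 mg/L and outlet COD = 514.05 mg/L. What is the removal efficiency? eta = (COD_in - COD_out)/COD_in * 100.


eta = (COD_in - COD_out) / COD_in * 100
= (1348.15 - 514.05) / 1348.15 * 100
= 61.8700%

61.8700%


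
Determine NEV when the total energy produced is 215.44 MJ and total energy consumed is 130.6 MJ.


NEV = E_out - E_in
= 215.44 - 130.6
= 84.8400 MJ

84.8400 MJ


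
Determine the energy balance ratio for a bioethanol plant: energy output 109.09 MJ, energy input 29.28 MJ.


EROI = E_out / E_in
= 109.09 / 29.28
= 3.7258

3.7258


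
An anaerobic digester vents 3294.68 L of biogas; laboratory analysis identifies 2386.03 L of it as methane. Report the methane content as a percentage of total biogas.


CH4% = V_CH4 / V_total * 100
= 2386.03 / 3294.68 * 100
= 72.4207%

72.4207%


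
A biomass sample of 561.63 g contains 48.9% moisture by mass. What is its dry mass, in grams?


Wd = Ww * (1 - MC/100)
= 561.63 * (1 - 48.9/100)
= 286.9929 g

286.9929 g


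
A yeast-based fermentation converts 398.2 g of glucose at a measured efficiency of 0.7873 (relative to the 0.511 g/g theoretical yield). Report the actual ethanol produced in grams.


Actual ethanol: m = 0.511 * 398.2 * 0.7873
m = 160.2000 g

160.2000 g


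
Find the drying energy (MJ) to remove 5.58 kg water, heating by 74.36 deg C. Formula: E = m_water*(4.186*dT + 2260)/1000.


E = m_water * (4.186 * dT + 2260) / 1000
= 5.58 * (4.186 * 74.36 + 2260) / 1000
= 14.3477 MJ

14.3477 MJ


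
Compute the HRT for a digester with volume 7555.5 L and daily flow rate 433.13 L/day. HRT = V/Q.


HRT = V / Q
= 7555.5 / 433.13
= 17.4440 days

17.4440 days


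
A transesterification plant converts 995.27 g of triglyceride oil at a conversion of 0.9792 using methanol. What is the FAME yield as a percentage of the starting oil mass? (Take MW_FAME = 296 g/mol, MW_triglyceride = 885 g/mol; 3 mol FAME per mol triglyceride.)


m_FAME = oil * conv * (3 * 296 / 885) = oil * conv * (888/885)
= 995.27 * 0.9792 * 888 / 885
= 977.8720 g
Y = m_FAME / oil * 100 = conv * (888/885) * 100
= 0.9792 * 888 / 885 * 100
= 98.25%

98.25%


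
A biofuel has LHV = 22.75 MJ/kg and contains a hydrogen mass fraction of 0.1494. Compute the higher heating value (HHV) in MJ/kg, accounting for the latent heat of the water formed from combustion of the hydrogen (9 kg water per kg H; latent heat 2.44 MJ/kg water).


HHV = LHV + H_frac * 9 * 2.44
= 22.75 + 0.1494 * 9 * 2.44
= 26.0308 MJ/kg

26.0308 MJ/kg


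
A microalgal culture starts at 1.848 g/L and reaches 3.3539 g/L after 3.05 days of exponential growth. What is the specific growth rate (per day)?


mu = ln(X2/X1) / dt
= ln(3.3539/1.848) / 3.05
= 0.1954 per day

0.1954 per day


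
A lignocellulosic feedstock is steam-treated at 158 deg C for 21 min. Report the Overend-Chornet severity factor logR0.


logR0 = log10(t * exp((T - 100) / 14.75))
= log10(21 * exp((158 - 100) / 14.75))
= 3.0300

3.0300


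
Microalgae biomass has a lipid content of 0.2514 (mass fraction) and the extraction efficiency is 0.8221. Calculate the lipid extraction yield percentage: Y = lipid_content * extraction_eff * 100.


Y = lipid_content * extraction_eff * 100
= 0.2514 * 0.8221 * 100
= 20.6676%

20.6676%


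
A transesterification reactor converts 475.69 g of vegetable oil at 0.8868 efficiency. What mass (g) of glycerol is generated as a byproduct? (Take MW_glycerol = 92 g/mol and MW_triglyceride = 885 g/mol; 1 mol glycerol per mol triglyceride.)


glycerol = oil * conv * (92/885)
= 475.69 * 0.8868 * 92 / 885
= 43.8525 g

43.8525 g


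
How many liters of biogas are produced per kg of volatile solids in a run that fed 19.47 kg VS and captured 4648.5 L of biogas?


Y = V / VS
= 4648.5 / 19.47
= 238.7519 L/kg VS

238.7519 L/kg VS


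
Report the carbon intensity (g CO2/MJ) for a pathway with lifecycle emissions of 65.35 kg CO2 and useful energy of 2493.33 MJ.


CI = CO2 * 1000 / E
= 65.35 * 1000 / 2493.33
= 26.2099 g CO2/MJ

26.2099 g CO2/MJ


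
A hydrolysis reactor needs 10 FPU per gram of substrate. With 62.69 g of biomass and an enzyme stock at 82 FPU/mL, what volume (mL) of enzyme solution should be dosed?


V = dosage * m_sub / activity
V = 10 * 62.69 / 82
V = 7.6451 mL

7.6451 mL


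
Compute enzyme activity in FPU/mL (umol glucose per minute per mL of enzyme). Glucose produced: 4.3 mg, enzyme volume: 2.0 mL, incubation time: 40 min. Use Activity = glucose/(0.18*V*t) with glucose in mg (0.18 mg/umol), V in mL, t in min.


Activity = glucose_mg / (0.18 mg/umol * V_mL * t_min)
= 4.3 / (0.18 * 2.0 * 40)
= 0.2986 FPU/mL

0.2986 FPU/mL


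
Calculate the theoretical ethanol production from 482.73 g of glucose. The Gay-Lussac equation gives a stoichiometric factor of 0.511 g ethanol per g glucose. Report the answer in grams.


Theoretical ethanol yield: m_EtOH = 0.511 * m_glucose
m_EtOH = 0.511 * 482.73 = 246.6750 g

246.6750 g


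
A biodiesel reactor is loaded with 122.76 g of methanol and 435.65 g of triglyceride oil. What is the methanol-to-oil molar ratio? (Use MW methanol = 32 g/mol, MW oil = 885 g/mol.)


Molar ratio = n_MeOH / n_oil = (MeOH/32) / (oil/885) = (MeOH * 885) / (32 * oil)
= (122.76 * 885) / (32 * 435.65)
= 7.7931

7.7931


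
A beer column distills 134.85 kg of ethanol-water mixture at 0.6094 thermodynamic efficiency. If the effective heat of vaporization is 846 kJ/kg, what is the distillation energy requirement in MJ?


E = m * 846 / (eta * 1000)
= 134.85 * 846 / (0.6094 * 1000)
= 187.2056 MJ

187.2056 MJ


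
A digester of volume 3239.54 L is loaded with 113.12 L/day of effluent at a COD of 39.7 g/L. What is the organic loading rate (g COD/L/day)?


OLR = Q * S / V
= 113.12 * 39.7 / 3239.54
= 1.3863 g/L/day

1.3863 g/L/day


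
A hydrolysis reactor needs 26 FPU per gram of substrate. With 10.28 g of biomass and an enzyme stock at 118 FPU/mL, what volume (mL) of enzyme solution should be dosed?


V = dosage * m_sub / activity
V = 26 * 10.28 / 118
V = 2.2651 mL

2.2651 mL


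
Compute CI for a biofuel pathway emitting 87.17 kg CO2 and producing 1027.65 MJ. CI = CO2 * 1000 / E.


CI = CO2 * 1000 / E
= 87.17 * 1000 / 1027.65
= 84.8246 g CO2/MJ

84.8246 g CO2/MJ


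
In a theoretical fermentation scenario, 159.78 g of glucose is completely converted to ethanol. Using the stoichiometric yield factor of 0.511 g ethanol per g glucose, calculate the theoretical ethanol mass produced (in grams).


Theoretical ethanol yield: m_EtOH = 0.511 * m_glucose
m_EtOH = 0.511 * 159.78 = 81.6476 g

81.6476 g


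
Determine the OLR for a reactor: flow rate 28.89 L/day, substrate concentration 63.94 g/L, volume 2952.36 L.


OLR = Q * S / V
= 28.89 * 63.94 / 2952.36
= 0.6257 g/L/day

0.6257 g/L/day


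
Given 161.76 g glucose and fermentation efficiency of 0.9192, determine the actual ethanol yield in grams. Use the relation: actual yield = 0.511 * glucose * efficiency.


Actual ethanol: m = 0.511 * 161.76 * 0.9192
m = 75.9805 g

75.9805 g


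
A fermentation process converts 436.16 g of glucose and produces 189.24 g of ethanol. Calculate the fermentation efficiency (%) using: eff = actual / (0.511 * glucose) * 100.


Fermentation efficiency = (actual / (0.511 * glucose)) * 100
= (189.24 / (0.511 * 436.16)) * 100
= 84.9075%

84.9075%


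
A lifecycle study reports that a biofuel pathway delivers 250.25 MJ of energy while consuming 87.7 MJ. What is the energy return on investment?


EROI = E_out / E_in
= 250.25 / 87.7
= 2.8535

2.8535


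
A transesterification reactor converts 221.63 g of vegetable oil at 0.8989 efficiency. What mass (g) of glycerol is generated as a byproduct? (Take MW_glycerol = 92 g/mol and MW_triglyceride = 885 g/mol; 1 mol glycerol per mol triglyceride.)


glycerol = oil * conv * (92/885)
= 221.63 * 0.8989 * 92 / 885
= 20.7102 g

20.7102 g


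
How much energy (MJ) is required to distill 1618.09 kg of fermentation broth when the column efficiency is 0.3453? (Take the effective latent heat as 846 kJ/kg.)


E = m * 846 / (eta * 1000)
= 1618.09 * 846 / (0.3453 * 1000)
= 3964.3908 MJ

3964.3908 MJ


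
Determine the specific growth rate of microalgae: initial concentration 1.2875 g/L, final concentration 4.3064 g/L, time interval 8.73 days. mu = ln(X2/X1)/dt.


mu = ln(X2/X1) / dt
= ln(4.3064/1.2875) / 8.73
= 0.1383 per day

0.1383 per day


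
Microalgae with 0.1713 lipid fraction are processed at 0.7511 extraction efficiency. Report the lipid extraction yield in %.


Y = lipid_content * extraction_eff * 100
= 0.1713 * 0.7511 * 100
= 12.8663%

12.8663%


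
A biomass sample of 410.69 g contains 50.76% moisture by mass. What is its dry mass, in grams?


Wd = Ww * (1 - MC/100)
= 410.69 * (1 - 50.76/100)
= 202.2238 g

202.2238 g


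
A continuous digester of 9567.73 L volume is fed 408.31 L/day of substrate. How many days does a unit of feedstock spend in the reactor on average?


HRT = V / Q
= 9567.73 / 408.31
= 23.4325 days

23.4325 days


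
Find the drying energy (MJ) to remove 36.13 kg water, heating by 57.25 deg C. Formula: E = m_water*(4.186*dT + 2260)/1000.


E = m_water * (4.186 * dT + 2260) / 1000
= 36.13 * (4.186 * 57.25 + 2260) / 1000
= 90.3123 MJ

90.3123 MJ


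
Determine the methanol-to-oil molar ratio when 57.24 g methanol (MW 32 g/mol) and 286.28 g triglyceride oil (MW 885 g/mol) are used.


Molar ratio = n_MeOH / n_oil = (MeOH/32) / (oil/885) = (MeOH * 885) / (32 * oil)
= (57.24 * 885) / (32 * 286.28)
= 5.5297

5.5297


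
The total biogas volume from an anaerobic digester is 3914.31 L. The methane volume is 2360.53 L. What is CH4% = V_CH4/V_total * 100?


CH4% = V_CH4 / V_total * 100
= 2360.53 / 3914.31 * 100
= 60.3051%

60.3051%


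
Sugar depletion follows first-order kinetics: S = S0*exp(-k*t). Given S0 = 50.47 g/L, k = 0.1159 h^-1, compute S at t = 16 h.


S = S0 * exp(-k * t)
S = 50.47 * exp(-0.1159 * 16)
S = 7.9009 g/L

7.9009 g/L


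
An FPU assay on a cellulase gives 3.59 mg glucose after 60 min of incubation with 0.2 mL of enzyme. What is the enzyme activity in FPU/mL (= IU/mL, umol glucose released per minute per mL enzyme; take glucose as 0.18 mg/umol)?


Activity = glucose_mg / (0.18 mg/umol * V_mL * t_min)
= 3.59 / (0.18 * 0.2 * 60)
= 1.6620 FPU/mL

1.6620 FPU/mL


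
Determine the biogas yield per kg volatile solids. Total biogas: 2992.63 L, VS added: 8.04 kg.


Y = V / VS
= 2992.63 / 8.04
= 372.2177 L/kg VS

372.2177 L/kg VS


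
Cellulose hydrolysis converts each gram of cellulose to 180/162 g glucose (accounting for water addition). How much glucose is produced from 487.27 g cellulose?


glucose = cellulose * 180/162
= 487.27 * 180/162
= 541.4111 g

541.4111 g


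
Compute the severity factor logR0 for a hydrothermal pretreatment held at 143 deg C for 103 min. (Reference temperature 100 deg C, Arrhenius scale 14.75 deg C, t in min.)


logR0 = log10(t * exp((T - 100) / 14.75))
= log10(103 * exp((143 - 100) / 14.75))
= 3.2789

3.2789


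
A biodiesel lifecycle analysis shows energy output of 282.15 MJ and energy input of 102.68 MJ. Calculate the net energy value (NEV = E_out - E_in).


NEV = E_out - E_in
= 282.15 - 102.68
= 179.4700 MJ

179.4700 MJ


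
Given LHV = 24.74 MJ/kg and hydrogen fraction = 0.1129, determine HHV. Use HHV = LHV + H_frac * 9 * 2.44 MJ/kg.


HHV = LHV + H_frac * 9 * 2.44
= 24.74 + 0.1129 * 9 * 2.44
= 27.2193 MJ/kg

27.2193 MJ/kg


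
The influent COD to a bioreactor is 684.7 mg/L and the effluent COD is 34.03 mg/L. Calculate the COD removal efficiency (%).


eta = (COD_in - COD_out) / COD_in * 100
= (684.7 - 34.03) / 684.7 * 100
= 95.0299%

95.0299%


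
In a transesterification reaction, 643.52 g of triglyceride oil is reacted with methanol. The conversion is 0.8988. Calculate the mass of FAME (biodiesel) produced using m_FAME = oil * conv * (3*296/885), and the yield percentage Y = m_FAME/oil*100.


m_FAME = oil * conv * (3 * 296 / 885) = oil * conv * (888/885)
= 643.52 * 0.8988 * 888 / 885
= 580.3564 g
Y = m_FAME / oil * 100 = conv * (888/885) * 100
= 0.8988 * 888 / 885 * 100
= 90.18%

580.3564 g FAME; Y = 90.18%


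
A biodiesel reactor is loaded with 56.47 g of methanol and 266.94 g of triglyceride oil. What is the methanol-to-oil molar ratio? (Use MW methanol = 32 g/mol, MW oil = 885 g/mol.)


Molar ratio = n_MeOH / n_oil = (MeOH/32) / (oil/885) = (MeOH * 885) / (32 * oil)
= (56.47 * 885) / (32 * 266.94)
= 5.8506

5.8506


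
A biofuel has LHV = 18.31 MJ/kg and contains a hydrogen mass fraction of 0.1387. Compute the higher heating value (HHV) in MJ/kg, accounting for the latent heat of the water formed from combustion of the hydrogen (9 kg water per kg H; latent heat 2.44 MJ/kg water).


HHV = LHV + H_frac * 9 * 2.44
= 18.31 + 0.1387 * 9 * 2.44
= 21.3559 MJ/kg

21.3559 MJ/kg


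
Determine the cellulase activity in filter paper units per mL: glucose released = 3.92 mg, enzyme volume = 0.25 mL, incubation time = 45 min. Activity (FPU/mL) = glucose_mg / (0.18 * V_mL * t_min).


Activity = glucose_mg / (0.18 mg/umol * V_mL * t_min)
= 3.92 / (0.18 * 0.25 * 45)
= 1.9358 FPU/mL

1.9358 FPU/mL


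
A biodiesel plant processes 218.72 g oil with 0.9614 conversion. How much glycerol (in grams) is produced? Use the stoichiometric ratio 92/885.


glycerol = oil * conv * (92/885)
= 218.72 * 0.9614 * 92 / 885
= 21.8593 g

21.8593 g


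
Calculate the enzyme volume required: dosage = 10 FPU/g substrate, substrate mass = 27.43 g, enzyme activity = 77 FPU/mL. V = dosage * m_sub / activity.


V = dosage * m_sub / activity
V = 10 * 27.43 / 77
V = 3.5623 mL

3.5623 mL


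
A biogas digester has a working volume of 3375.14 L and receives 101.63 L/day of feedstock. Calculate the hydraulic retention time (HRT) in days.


HRT = V / Q
= 3375.14 / 101.63
= 33.2101 days

33.2101 days


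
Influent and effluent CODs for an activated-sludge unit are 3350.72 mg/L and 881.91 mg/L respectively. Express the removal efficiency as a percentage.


eta = (COD_in - COD_out) / COD_in * 100
= (3350.72 - 881.91) / 3350.72 * 100
= 73.6800%

73.6800%


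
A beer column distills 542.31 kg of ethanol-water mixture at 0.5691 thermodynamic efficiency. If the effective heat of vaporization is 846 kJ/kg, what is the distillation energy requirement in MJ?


E = m * 846 / (eta * 1000)
= 542.31 * 846 / (0.5691 * 1000)
= 806.1751 MJ

806.1751 MJ


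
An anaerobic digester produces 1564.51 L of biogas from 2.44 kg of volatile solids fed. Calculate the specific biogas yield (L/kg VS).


Y = V / VS
= 1564.51 / 2.44
= 641.1926 L/kg VS

641.1926 L/kg VS


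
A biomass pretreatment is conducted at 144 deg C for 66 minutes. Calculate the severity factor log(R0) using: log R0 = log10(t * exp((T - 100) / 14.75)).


logR0 = log10(t * exp((T - 100) / 14.75))
= log10(66 * exp((144 - 100) / 14.75))
= 3.1151

3.1151


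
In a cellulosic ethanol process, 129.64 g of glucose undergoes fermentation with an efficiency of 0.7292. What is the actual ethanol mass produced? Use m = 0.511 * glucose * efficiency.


Actual ethanol: m = 0.511 * 129.64 * 0.7292
m = 48.3066 g

48.3066 g


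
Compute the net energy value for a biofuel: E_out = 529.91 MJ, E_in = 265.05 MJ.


NEV = E_out - E_in
= 529.91 - 265.05
= 264.8600 MJ

264.8600 MJ


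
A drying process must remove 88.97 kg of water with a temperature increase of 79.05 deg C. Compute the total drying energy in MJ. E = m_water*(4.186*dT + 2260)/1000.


E = m_water * (4.186 * dT + 2260) / 1000
= 88.97 * (4.186 * 79.05 + 2260) / 1000
= 230.5127 MJ

230.5127 MJ


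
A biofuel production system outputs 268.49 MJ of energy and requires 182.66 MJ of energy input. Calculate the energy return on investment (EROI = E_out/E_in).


EROI = E_out / E_in
= 268.49 / 182.66
= 1.4699

1.4699


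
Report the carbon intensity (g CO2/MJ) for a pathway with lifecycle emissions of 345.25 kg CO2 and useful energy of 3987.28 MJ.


CI = CO2 * 1000 / E
= 345.25 * 1000 / 3987.28
= 86.5878 g CO2/MJ

86.5878 g CO2/MJ


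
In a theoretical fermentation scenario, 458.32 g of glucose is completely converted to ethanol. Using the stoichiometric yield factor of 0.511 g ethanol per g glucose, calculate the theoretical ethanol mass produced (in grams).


Theoretical ethanol yield: m_EtOH = 0.511 * m_glucose
m_EtOH = 0.511 * 458.32 = 234.2015 g

234.2015 g


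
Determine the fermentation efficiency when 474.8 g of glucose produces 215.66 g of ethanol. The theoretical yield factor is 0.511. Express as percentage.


Fermentation efficiency = (actual / (0.511 * glucose)) * 100
= (215.66 / (0.511 * 474.8)) * 100
= 88.8869%

88.8869%


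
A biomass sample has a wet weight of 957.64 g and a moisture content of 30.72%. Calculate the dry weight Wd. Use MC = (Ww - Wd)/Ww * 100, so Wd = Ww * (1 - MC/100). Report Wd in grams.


Wd = Ww * (1 - MC/100)
= 957.64 * (1 - 30.72/100)
= 663.4530 g

663.4530 g


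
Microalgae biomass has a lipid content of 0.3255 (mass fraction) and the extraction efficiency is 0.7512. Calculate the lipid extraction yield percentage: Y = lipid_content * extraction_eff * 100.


Y = lipid_content * extraction_eff * 100
= 0.3255 * 0.7512 * 100
= 24.4516%

24.4516%


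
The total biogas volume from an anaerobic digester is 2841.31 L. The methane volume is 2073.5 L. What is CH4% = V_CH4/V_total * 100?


CH4% = V_CH4 / V_total * 100
= 2073.5 / 2841.31 * 100
= 72.9769%

72.9769%


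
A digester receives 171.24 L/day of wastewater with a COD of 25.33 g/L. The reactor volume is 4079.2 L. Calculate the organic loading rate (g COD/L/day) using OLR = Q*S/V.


OLR = Q * S / V
= 171.24 * 25.33 / 4079.2
= 1.0633 g/L/day

1.0633 g/L/day


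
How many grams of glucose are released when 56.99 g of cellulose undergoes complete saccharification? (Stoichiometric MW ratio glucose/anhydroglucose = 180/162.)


glucose = cellulose * 180/162
= 56.99 * 180/162
= 63.3222 g

63.3222 g


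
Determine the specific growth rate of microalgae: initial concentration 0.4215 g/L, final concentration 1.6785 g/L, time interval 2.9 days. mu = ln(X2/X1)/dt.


mu = ln(X2/X1) / dt
= ln(1.6785/0.4215) / 2.9
= 0.4765 per day

0.4765 per day


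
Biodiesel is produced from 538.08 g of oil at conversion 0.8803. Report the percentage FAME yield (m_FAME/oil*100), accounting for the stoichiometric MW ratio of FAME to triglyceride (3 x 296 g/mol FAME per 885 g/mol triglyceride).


m_FAME = oil * conv * (3 * 296 / 885) = oil * conv * (888/885)
= 538.08 * 0.8803 * 888 / 885
= 475.2775 g
Y = m_FAME / oil * 100 = conv * (888/885) * 100
= 0.8803 * 888 / 885 * 100
= 88.33%

88.33%


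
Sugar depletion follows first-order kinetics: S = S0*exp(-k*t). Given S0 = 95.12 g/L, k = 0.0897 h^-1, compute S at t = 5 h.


S = S0 * exp(-k * t)
S = 95.12 * exp(-0.0897 * 5)
S = 60.7422 g/L

60.7422 g/L


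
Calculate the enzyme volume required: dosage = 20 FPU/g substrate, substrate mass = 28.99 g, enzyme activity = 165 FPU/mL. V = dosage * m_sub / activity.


V = dosage * m_sub / activity
V = 20 * 28.99 / 165
V = 3.5139 mL

3.5139 mL


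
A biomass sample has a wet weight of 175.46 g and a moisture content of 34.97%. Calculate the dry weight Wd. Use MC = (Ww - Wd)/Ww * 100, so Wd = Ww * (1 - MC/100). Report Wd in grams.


Wd = Ww * (1 - MC/100)
= 175.46 * (1 - 34.97/100)
= 114.1016 g

114.1016 g


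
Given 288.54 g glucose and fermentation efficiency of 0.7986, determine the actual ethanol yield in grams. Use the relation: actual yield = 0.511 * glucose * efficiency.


Actual ethanol: m = 0.511 * 288.54 * 0.7986
m = 117.7487 g

117.7487 g


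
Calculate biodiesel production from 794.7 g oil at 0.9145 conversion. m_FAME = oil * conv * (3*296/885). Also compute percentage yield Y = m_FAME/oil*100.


m_FAME = oil * conv * (3 * 296 / 885) = oil * conv * (888/885)
= 794.7 * 0.9145 * 888 / 885
= 729.2167 g
Y = m_FAME / oil * 100 = conv * (888/885) * 100
= 0.9145 * 888 / 885 * 100
= 91.76%

729.2167 g FAME; Y = 91.76%


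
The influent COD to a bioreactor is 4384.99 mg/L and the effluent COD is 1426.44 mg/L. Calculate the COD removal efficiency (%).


eta = (COD_in - COD_out) / COD_in * 100
= (4384.99 - 1426.44) / 4384.99 * 100
= 67.4699%

67.4699%


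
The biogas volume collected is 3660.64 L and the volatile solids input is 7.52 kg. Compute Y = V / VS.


Y = V / VS
= 3660.64 / 7.52
= 486.7872 L/kg VS

486.7872 L/kg VS


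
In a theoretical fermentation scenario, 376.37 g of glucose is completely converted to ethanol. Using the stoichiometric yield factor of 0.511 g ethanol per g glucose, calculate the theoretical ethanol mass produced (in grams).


Theoretical ethanol yield: m_EtOH = 0.511 * m_glucose
m_EtOH = 0.511 * 376.37 = 192.3251 g

192.3251 g


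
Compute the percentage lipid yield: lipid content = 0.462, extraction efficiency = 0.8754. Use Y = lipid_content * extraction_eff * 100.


Y = lipid_content * extraction_eff * 100
= 0.462 * 0.8754 * 100
= 40.4435%

40.4435%


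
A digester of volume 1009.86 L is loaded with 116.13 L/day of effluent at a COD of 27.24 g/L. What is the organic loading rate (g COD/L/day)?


OLR = Q * S / V
= 116.13 * 27.24 / 1009.86
= 3.1325 g/L/day

3.1325 g/L/day


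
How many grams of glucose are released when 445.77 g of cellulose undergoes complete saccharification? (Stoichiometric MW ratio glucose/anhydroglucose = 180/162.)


glucose = cellulose * 180/162
= 445.77 * 180/162
= 495.3000 g

495.3000 g


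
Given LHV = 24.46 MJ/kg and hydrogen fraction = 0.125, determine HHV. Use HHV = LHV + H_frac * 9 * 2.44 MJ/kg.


HHV = LHV + H_frac * 9 * 2.44
= 24.46 + 0.125 * 9 * 2.44
= 27.2050 MJ/kg

27.2050 MJ/kg


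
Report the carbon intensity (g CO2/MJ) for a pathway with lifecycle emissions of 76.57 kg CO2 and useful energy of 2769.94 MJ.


CI = CO2 * 1000 / E
= 76.57 * 1000 / 2769.94
= 27.6432 g CO2/MJ

27.6432 g CO2/MJ


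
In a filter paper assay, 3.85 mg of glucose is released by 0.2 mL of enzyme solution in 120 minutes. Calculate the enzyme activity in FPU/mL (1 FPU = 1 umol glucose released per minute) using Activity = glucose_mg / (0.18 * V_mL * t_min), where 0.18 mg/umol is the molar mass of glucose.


Activity = glucose_mg / (0.18 mg/umol * V_mL * t_min)
= 3.85 / (0.18 * 0.2 * 120)
= 0.8912 FPU/mL

0.8912 FPU/mL


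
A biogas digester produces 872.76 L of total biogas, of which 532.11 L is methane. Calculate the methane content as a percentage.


CH4% = V_CH4 / V_total * 100
= 532.11 / 872.76 * 100
= 60.9687%

60.9687%


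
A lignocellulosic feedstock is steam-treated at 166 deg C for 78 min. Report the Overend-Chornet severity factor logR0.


logR0 = log10(t * exp((T - 100) / 14.75))
= log10(78 * exp((166 - 100) / 14.75))
= 3.8354

3.8354


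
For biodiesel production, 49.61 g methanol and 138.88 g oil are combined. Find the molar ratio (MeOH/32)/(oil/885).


Molar ratio = n_MeOH / n_oil = (MeOH/32) / (oil/885) = (MeOH * 885) / (32 * oil)
= (49.61 * 885) / (32 * 138.88)
= 9.8792

9.8792


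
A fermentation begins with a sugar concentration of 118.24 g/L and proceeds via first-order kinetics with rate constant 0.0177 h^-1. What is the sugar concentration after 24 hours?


S = S0 * exp(-k * t)
S = 118.24 * exp(-0.0177 * 24)
S = 77.3172 g/L

77.3172 g/L


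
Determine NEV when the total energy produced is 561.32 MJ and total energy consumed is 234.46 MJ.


NEV = E_out - E_in
= 561.32 - 234.46
= 326.8600 MJ

326.8600 MJ


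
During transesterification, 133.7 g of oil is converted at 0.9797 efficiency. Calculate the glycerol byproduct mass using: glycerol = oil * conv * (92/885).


glycerol = oil * conv * (92/885)
= 133.7 * 0.9797 * 92 / 885
= 13.6166 g

13.6166 g


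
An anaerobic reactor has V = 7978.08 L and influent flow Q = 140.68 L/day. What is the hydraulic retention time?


HRT = V / Q
= 7978.08 / 140.68
= 56.7108 days

56.7108 days


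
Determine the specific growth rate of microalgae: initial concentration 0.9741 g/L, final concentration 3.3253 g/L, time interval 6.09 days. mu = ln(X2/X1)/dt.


mu = ln(X2/X1) / dt
= ln(3.3253/0.9741) / 6.09
= 0.2016 per day

0.2016 per day


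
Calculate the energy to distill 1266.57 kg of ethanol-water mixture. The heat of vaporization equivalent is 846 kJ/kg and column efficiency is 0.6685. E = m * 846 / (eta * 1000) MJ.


E = m * 846 / (eta * 1000)
= 1266.57 * 846 / (0.6685 * 1000)
= 1602.8694 MJ

1602.8694 MJ


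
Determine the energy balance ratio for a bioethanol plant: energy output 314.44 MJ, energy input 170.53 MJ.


EROI = E_out / E_in
= 314.44 / 170.53
= 1.8439

1.8439


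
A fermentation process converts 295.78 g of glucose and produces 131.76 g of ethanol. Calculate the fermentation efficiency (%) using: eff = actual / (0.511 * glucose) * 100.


Fermentation efficiency = (actual / (0.511 * glucose)) * 100
= (131.76 / (0.511 * 295.78)) * 100
= 87.1754%

87.1754%


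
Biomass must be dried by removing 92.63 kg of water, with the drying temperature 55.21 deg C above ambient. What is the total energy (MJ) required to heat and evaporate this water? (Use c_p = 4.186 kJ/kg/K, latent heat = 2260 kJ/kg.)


E = m_water * (4.186 * dT + 2260) / 1000
= 92.63 * (4.186 * 55.21 + 2260) / 1000
= 230.7514 MJ

230.7514 MJ


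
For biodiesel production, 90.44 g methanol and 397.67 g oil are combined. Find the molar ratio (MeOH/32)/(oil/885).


Molar ratio = n_MeOH / n_oil = (MeOH/32) / (oil/885) = (MeOH * 885) / (32 * oil)
= (90.44 * 885) / (32 * 397.67)
= 6.2897

6.2897


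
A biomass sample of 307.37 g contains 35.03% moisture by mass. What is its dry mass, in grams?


Wd = Ww * (1 - MC/100)
= 307.37 * (1 - 35.03/100)
= 199.6983 g

199.6983 g


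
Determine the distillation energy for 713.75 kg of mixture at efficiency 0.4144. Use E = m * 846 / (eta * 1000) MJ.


E = m * 846 / (eta * 1000)
= 713.75 * 846 / (0.4144 * 1000)
= 1457.1248 MJ

1457.1248 MJ


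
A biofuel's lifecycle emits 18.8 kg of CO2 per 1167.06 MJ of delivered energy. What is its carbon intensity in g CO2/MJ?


CI = CO2 * 1000 / E
= 18.8 * 1000 / 1167.06
= 16.1089 g CO2/MJ

16.1089 g CO2/MJ


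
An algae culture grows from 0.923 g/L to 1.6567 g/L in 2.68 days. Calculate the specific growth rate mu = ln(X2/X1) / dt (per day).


mu = ln(X2/X1) / dt
= ln(1.6567/0.923) / 2.68
= 0.2183 per day

0.2183 per day


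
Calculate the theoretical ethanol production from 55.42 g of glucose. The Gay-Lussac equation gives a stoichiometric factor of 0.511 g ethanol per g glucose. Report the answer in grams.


Theoretical ethanol yield: m_EtOH = 0.511 * m_glucose
m_EtOH = 0.511 * 55.42 = 28.3196 g

28.3196 g


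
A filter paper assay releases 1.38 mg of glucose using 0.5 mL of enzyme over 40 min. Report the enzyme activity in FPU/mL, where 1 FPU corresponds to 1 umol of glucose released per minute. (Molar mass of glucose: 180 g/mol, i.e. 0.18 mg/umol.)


Activity = glucose_mg / (0.18 mg/umol * V_mL * t_min)
= 1.38 / (0.18 * 0.5 * 40)
= 0.3833 FPU/mL

0.3833 FPU/mL


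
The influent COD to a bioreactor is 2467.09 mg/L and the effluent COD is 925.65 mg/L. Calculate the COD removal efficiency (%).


eta = (COD_in - COD_out) / COD_in * 100
= (2467.09 - 925.65) / 2467.09 * 100
= 62.4801%

62.4801%


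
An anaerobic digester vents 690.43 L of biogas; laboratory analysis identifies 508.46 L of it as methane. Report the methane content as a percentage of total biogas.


CH4% = V_CH4 / V_total * 100
= 508.46 / 690.43 * 100
= 73.6440%

73.6440%


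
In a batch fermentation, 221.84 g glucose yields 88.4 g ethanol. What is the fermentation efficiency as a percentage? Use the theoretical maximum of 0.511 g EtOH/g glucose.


Fermentation efficiency = (actual / (0.511 * glucose)) * 100
= (88.4 / (0.511 * 221.84)) * 100
= 77.9815%

77.9815%


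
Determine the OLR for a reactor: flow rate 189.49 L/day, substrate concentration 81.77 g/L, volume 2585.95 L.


OLR = Q * S / V
= 189.49 * 81.77 / 2585.95
= 5.9918 g/L/day

5.9918 g/L/day


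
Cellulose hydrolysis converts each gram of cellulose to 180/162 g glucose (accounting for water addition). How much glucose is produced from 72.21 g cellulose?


glucose = cellulose * 180/162
= 72.21 * 180/162
= 80.2333 g

80.2333 g
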